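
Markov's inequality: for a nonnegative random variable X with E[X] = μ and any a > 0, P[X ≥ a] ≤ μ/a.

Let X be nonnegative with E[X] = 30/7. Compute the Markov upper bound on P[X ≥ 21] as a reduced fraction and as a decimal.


μ = E[X] = 30/7, a = 21.
Markov: P[X ≥ 21] ≤ μ/a = (30/7)/21 = 10/49.
Numerically: ≈ 0.20408.
(Since a = 21 > μ = 4.28571, the bound 10/49 is < 1 and informative.)

P[X ≥ 21] ≤ 10/49 ≈ 0.20408.


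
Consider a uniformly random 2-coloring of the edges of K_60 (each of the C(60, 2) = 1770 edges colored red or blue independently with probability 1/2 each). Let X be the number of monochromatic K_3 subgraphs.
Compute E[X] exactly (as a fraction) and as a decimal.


Let X = Σ_S X_S over the C(60, 3) = 34220 subsets S of size 3, where X_S = 1 if the K_3 on S is monochromatic.
For a fixed S, the K_3 on S has C(3, 2) = 3 edges. P[all 3 edges red] = (1/2)^3, and likewise for blue, so P[monochromatic] = 2·(1/2)^3 = 2^{1 − 3} = 1/4.
By linearity: E[X] = C(60, 3) · 2^{1 − 3} = 34220 · 1/4 = 8555.
Numerically: E[X] ≈ 8555.0000.

E[X] = C(60,3)·2^(1−C(3,2)) = 8555 ≈ 8555.0000.


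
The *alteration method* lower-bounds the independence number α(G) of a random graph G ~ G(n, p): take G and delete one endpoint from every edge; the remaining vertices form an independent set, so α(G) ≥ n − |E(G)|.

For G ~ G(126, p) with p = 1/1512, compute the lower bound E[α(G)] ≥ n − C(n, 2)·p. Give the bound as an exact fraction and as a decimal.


E[|E(G)|] = C(126, 2)·p = 7875 · (1/1512) = 125/24.
E[α(G)] ≥ n − E[|E(G)|] = 126 − 125/24 = 2899/24.
Numerically: ≈ 120.7917.
(This is only a lower bound; the true E[α(G)] may be larger.)

E[α(G)] ≥ 2899/24 ≈ 120.7917.


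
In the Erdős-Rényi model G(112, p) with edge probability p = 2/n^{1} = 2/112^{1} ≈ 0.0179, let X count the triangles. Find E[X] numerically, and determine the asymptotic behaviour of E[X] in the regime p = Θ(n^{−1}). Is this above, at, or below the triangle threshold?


Number of potential triangles: C(112, 3) = 227920.
Each occurs with probability p³ ≈ (0.0179)³ ≈ 5.69424e-06.
By linearity: E[X] = C(112, 3)·p³ ≈ 227920 · 5.69424e-06 ≈ 1.298.
Here α = 1, so p = 2/n is exactly at the triangle threshold p ~ 1/n. Asymptotically E[X] → c³/6 = 2³/6 = 4/3 ≈ 1.333, a bounded constant. In this regime the triangle count is asymptotically Poisson(c³/6).

E[X] ≈ 1.298; in regime p = Θ(1/n^{1}) E[X] stays bounded (at the triangle threshold p ~ 1/n).


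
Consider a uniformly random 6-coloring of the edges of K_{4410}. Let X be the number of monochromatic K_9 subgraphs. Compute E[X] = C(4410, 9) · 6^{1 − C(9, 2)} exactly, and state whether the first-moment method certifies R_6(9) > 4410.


E[X] = C(4410, 9) · 6^{1 − 36} = 1724394906266704102180823710 · 6^{−35} = 1724394906266704102180823710/1719070799748422591028658176.
As a reduced fraction: E[X] = 862197453133352051090411855/859535399874211295514329088 ≈ 1.003.
Is E[X] < 1? NO.
Since E[X] ≥ 1, the first-moment bound is inconclusive at n = 4410; it does NOT by itself certify R_6(9) > 4410.

E[X] = 862197453133352051090411855/859535399874211295514329088 ≈ 1.003; E[X] ≥ 1; first-moment method inconclusive here.


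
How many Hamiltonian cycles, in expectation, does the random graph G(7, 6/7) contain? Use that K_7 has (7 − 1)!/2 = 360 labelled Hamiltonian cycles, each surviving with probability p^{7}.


K_7 has (7 − 1)!/2 = 360 labelled Hamiltonian cycles.
For each such Hamiltonian cycle H, let X_H = 1 if all 7 edges of H are present in G. Then P[X_H = 1] = p^{7} = (6/7)^{7} = 279936/823543.
By linearity: E[X] = Σ_H E[X_H] = 360 · p^{7} = 360 · 279936/823543 = 100776960/823543.
Numerically: E[X] ≈ 122.

E[X] = 360 · (6/7)^{7} = 100776960/823543 ≈ 122.


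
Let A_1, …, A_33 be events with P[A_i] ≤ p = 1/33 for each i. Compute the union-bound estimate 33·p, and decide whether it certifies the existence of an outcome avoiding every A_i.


Union bound: P[∪_{i=1}^{33} A_i] ≤ Σ_i P[A_i] ≤ 33·p = 33·(1/33) = 1.
Numerically: 1 ≈ 1.000.
Is 1 < 1? NO.
Since the bound 1 is ≥ 1, the union bound is uninformative here; it does NOT by itself certify existence.

33·p = 1 ≈ 1.000; existence NOT certified by the union bound.


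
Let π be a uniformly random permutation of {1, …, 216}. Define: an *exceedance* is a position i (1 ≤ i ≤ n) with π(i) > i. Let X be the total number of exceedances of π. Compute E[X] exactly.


Write X = Σ_{i=1}^{216} X_i, where X_i = 1_{π(i) > i}.
For each fixed i, π(i) is uniform over {1, …, 216} (marginal of a uniform permutation), so P[π(i) > i] = (n − i)/n. Summing: Σ_{i=1}^{216} (n − i)/n = (0 + 1 + … + 215)/216 = 216(216 − 1)/(2·216) = (216 − 1)/2.
Hence E[X] = Σ_{i=1}^{216} (216 − i)/216 = 215/2 ≈ 107.500.

E[X] = 215/2 = 107.500.


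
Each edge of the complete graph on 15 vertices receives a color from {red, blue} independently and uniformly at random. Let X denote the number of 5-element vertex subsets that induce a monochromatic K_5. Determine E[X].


Let X = Σ_S X_S over the C(15, 5) = 3003 subsets S of size 5, where X_S = 1 if the K_5 on S is monochromatic.
For a fixed S, the K_5 on S has C(5, 2) = 10 edges. P[all 10 edges red] = (1/2)^10, and likewise for blue, so P[monochromatic] = 2·(1/2)^10 = 2^{1 − 10} = 1/512.
Summing: E[X] = C(15, 5) · 2^{1 − 10} = 3003 · 1/512 = 3003/512.
Numerically: E[X] ≈ 5.86523.

E[X] = C(15,5)·2^(1−C(5,2)) = 3003/512 ≈ 5.86523.


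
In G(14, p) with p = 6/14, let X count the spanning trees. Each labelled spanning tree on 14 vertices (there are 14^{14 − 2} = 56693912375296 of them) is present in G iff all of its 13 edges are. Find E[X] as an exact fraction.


K_14 has 14^{14 − 2} = 56693912375296 labelled spanning trees.
For each such spanning tree H, let X_H = 1 if all 13 edges of H are present in G. Then P[X_H = 1] = p^{13} = (3/7)^{13} = 1594323/96889010407.
By linearity of expectation: E[X] = Σ_H E[X_H] = 56693912375296 · p^{13} = 56693912375296 · 1594323/96889010407 = 6530347008/7.
Numerically: E[X] ≈ 9.3291e+08.

E[X] = 56693912375296 · (3/7)^{13} = 6530347008/7 ≈ 9.3291e+08.


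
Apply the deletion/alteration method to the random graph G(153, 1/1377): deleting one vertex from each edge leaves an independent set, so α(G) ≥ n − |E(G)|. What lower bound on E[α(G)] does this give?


E[|E(G)|] = C(153, 2)·p = 11628 · (1/1377) = 76/9.
E[α(G)] ≥ n − E[|E(G)|] = 153 − 76/9 = 1301/9.
Numerically: ≈ 144.555556.
(This is only a lower bound; the true E[α(G)] may be larger.)

E[α(G)] ≥ 1301/9 ≈ 144.555556.


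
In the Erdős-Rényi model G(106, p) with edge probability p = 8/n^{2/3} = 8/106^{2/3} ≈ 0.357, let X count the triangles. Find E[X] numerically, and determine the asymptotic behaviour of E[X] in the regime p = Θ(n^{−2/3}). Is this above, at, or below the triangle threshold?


Number of potential triangles: C(106, 3) = 192920.
Each occurs with probability p³ ≈ (0.357)³ ≈ 4.55678e-02.
By linearity: E[X] = C(106, 3)·p³ ≈ 192920 · 4.55678e-02 ≈ 8790.943.
Since α = 2/3 < 1, p = c/n^{2/3} ≫ 1/n is above the triangle threshold p ~ 1/n. Asymptotically E[X] ~ (c³/6)·n^{3(1−α)} = (8³/6)·n^{1} → ∞; triangles are abundant w.h.p.

E[X] ≈ 8790.943; in regime p = Θ(1/n^{2/3}) E[X] diverges (above the triangle threshold p ~ 1/n).


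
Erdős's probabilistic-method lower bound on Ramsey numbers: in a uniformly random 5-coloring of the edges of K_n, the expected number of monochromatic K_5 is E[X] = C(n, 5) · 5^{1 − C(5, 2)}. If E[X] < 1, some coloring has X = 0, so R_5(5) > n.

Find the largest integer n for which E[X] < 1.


We need C(n, 5) · 5^{1 − 10} < 1, i.e. C(n, 5) < 5^{10 − 1} = 1953125.
Check values of n near the boundary:
  n = 46: C(46, 5) = 1370754; 1370754 < 1953125? YES
  n = 47: C(47, 5) = 1533939; 1533939 < 1953125? YES
  n = 48: C(48, 5) = 1712304; 1712304 < 1953125? YES
  n = 49: C(49, 5) = 1906884; 1906884 < 1953125? YES
  n = 50: C(50, 5) = 2118760; 2118760 < 1953125? NO
  n = 51: C(51, 5) = 2349060; 2349060 < 1953125? NO
  n = 52: C(52, 5) = 2598960; 2598960 < 1953125? NO
The largest n with C(n, 5) < 1953125 is n = 49 (where E[X] = 1906884/1953125 ≈ 0.976325). Hence R_5(5) > 49, i.e. R_5(5) ≥ 50.

Largest n = 49; hence R_5(5) > 49.


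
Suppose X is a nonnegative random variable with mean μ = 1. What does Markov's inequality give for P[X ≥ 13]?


μ = E[X] = 1, a = 13.
Markov: P[X ≥ 13] ≤ μ/a = (1)/13 = 1/13.
Numerically: ≈ 0.077.
(Since a = 13 > μ = 1.000, the bound 1/13 is < 1 and informative.)

P[X ≥ 13] ≤ 1/13 ≈ 0.077.


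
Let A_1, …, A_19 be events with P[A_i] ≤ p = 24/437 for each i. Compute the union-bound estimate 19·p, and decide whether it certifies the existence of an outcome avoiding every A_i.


Union bound: P[∪_{i=1}^{19} A_i] ≤ Σ_i P[A_i] ≤ 19·p = 19·(24/437) = 24/23.
Numerically: 24/23 ≈ 1.043478.
Is 24/23 < 1? NO.
Since the bound 24/23 is ≥ 1, the union bound is uninformative here; it does NOT by itself certify existence.

19·p = 24/23 ≈ 1.043478; existence NOT certified by the union bound.


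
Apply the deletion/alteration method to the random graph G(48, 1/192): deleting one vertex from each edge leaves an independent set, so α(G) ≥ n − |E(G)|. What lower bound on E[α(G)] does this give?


E[|E(G)|] = C(48, 2)·p = 1128 · (1/192) = 47/8.
E[α(G)] ≥ n − E[|E(G)|] = 48 − 47/8 = 337/8.
Numerically: ≈ 42.125000.
(This is only a lower bound; the true E[α(G)] may be larger.)

E[α(G)] ≥ 337/8 ≈ 42.125000.


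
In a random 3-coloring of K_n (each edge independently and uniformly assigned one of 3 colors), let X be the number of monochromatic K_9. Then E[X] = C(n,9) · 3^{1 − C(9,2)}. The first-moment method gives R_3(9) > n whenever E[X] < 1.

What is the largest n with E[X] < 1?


We need C(n, 9) · 3^{1 − 36} < 1, i.e. C(n, 9) < 3^{36 − 1} = 50031545098999707.
Check values of n near the boundary:
  n = 299: C(299, 9) = 46610674441390059; 46610674441390059 < 50031545098999707? YES
  n = 300: C(300, 9) = 48052241692154700; 48052241692154700 < 50031545098999707? YES
  n = 301: C(301, 9) = 49533303936090975; 49533303936090975 < 50031545098999707? YES
  n = 302: C(302, 9) = 51054804739588650; 51054804739588650 < 50031545098999707? NO
  n = 303: C(303, 9) = 52617706925494425; 52617706925494425 < 50031545098999707? NO
The largest n with C(n, 9) < 50031545098999707 is n = 301 (where E[X] = 16511101312030325/16677181699666569 ≈ 0.9900). Hence R_3(9) > 301, i.e. R_3(9) ≥ 302.

Largest n = 301; hence R_3(9) > 301.


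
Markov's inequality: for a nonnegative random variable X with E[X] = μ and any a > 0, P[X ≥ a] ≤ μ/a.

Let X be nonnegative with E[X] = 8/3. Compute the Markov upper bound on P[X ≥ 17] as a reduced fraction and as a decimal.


μ = E[X] = 8/3, a = 17.
Markov: P[X ≥ 17] ≤ μ/a = (8/3)/17 = 8/51.
Numerically: ≈ 0.15686.
(Since a = 17 > μ = 2.66667, the bound 8/51 is < 1 and informative.)

P[X ≥ 17] ≤ 8/51 ≈ 0.15686.


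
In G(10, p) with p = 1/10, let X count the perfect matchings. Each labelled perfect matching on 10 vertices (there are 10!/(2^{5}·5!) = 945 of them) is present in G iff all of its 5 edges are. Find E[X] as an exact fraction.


K_10 has 10!/(2^{5}·5!) = 945 labelled perfect matchings.
For each such perfect matching H, let X_H = 1 if all 5 edges of H are present in G. Then P[X_H = 1] = p^{5} = (1/10)^{5} = 1/100000.
By linearity: E[X] = Σ_H E[X_H] = 945 · p^{5} = 945 · 1/100000 = 189/20000.
Numerically: E[X] ≈ 0.00945.

E[X] = 945 · (1/10)^{5} = 189/20000 ≈ 0.00945.


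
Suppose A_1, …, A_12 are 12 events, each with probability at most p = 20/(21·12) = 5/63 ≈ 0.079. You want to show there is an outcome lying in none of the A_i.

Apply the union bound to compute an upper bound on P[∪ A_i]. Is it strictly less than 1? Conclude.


Union bound: P[∪_{i=1}^{12} A_i] ≤ Σ_i P[A_i] ≤ 12·p = 12·(5/63) = 20/21.
Numerically: 20/21 ≈ 0.952.
Is 20/21 < 1? YES.
Since P[∪ A_i] ≤ 20/21 < 1, the complement has P[∩ A_i^c] ≥ 1 − 20/21 = 1/21 > 0, so some outcome avoids every A_i.

12·p = 20/21 ≈ 0.952; existence CERTIFIED by the union bound.


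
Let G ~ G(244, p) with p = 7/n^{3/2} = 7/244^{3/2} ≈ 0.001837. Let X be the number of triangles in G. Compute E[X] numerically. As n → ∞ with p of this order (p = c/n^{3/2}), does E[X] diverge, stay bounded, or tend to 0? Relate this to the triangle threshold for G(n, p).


Number of potential triangles: C(244, 3) = 2391444.
Each occurs with probability p³ ≈ (0.001837)³ ≈ 6.194980e-09.
By linearity: E[X] = C(244, 3)·p³ ≈ 2391444 · 6.194980e-09 ≈ 0.0148.
Since α = 3/2 > 1, p = c/n^{3/2} = o(1/n) is below the triangle threshold p ~ 1/n. Asymptotically E[X] ~ (c³/6)·n^{3(1−α)} = (7³/6)·n^{-1.5} → 0, so by Markov's inequality G has no triangles w.h.p.

E[X] ≈ 0.0148; in regime p = Θ(1/n^{3/2}) E[X] tends to 0 (below the triangle threshold p ~ 1/n).


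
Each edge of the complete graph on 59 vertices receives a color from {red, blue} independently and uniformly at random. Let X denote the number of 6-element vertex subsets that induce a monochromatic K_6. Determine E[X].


Let X = Σ_S X_S over the C(59, 6) = 45057474 subsets S of size 6, where X_S = 1 if the K_6 on S is monochromatic.
For a fixed S, the K_6 on S has C(6, 2) = 15 edges. P[all 15 edges red] = (1/2)^15, and likewise for blue, so P[monochromatic] = 2·(1/2)^15 = 2^{1 − 15} = 1/16384.
By linearity of expectation: E[X] = C(59, 6) · 2^{1 − 15} = 45057474 · 1/16384 = 22528737/8192.
Numerically: E[X] ≈ 2750.08997.

E[X] = C(59,6)·2^(1−C(6,2)) = 22528737/8192 ≈ 2750.08997.


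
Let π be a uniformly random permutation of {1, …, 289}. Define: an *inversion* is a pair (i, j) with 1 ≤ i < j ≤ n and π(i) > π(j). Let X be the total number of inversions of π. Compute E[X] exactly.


Write X = Σ X_I over the C(289, 2) = 41616 pairs i < j, with X_I the indicator of one inversion.
There are 41616 indicators.
For each fixed pair i < j, the values π(i) and π(j) are two distinct elements of {1, …, 289} in uniformly random order; by symmetry P[π(i) > π(j)] = 1/2.
By linearity: E[X] = 41616 · (1/2) = C(289, 2) · (1/2) = 41616/2 = 20808 ≈ 20808.000000.

E[X] = 20808 = 20808.000000.


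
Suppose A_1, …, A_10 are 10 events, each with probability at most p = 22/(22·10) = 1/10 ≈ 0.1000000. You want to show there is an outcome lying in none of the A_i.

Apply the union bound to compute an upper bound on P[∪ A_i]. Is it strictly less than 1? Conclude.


Union bound: P[∪_{i=1}^{10} A_i] ≤ Σ_i P[A_i] ≤ 10·p = 10·(1/10) = 1.
Numerically: 1 ≈ 1.0000000.
Is 1 < 1? NO.
Since the bound 1 is ≥ 1, the union bound is uninformative here; it does NOT by itself certify existence.

10·p = 1 ≈ 1.0000000; existence NOT certified by the union bound.


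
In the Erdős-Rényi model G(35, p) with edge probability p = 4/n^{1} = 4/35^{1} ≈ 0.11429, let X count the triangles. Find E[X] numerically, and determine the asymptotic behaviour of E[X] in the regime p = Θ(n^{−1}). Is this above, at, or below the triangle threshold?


Number of potential triangles: C(35, 3) = 6545.
Each occurs with probability p³ ≈ (0.11429)³ ≈ 1.4927114e-03.
By linearity: E[X] = C(35, 3)·p³ ≈ 6545 · 1.4927114e-03 ≈ 9.76980.
Here α = 1, so p = 4/n is exactly at the triangle threshold p ~ 1/n. Asymptotically E[X] → c³/6 = 4³/6 = 32/3 ≈ 10.66667, a bounded constant. In this regime the triangle count is asymptotically Poisson(c³/6).

E[X] ≈ 9.76980; in regime p = Θ(1/n^{1}) E[X] stays bounded (at the triangle threshold p ~ 1/n).


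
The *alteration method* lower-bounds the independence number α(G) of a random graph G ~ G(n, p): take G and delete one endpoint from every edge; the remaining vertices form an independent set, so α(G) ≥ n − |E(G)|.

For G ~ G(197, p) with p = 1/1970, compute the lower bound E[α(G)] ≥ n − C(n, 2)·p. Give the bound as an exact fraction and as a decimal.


E[|E(G)|] = C(197, 2)·p = 19306 · (1/1970) = 49/5.
E[α(G)] ≥ n − E[|E(G)|] = 197 − 49/5 = 936/5.
Numerically: ≈ 187.2000.
(This is only a lower bound; the true E[α(G)] may be larger.)

E[α(G)] ≥ 936/5 ≈ 187.2000.


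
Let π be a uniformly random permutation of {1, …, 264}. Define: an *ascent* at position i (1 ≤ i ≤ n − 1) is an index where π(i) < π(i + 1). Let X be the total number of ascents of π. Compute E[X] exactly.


Write X = Σ X_I over i = 1, …, 263, with X_I the indicator of one ascent.
There are 263 indicators.
For each fixed i, the pair (π(i), π(i+1)) is a uniformly random ordered pair of distinct values from {1, …, 264}; by symmetry P[π(i) < π(i+1)] = 1/2.
By linearity: E[X] = 263 · (1/2) = (264 − 1) · (1/2) = 263/2 ≈ 131.500.

E[X] = 263/2 = 131.500.


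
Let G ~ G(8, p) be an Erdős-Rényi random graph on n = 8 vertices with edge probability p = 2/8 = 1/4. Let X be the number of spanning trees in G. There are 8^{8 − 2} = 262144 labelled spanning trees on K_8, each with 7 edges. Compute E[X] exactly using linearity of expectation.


K_8 has 8^{8 − 2} = 262144 labelled spanning trees.
For each such spanning tree H, let X_H = 1 if all 7 edges of H are present in G. Then P[X_H = 1] = p^{7} = (1/4)^{7} = 1/16384.
Summing the indicators: E[X] = Σ_H E[X_H] = 262144 · p^{7} = 262144 · 1/16384 = 16.
Numerically: E[X] ≈ 16.

E[X] = 262144 · (1/4)^{7} = 16 ≈ 16.


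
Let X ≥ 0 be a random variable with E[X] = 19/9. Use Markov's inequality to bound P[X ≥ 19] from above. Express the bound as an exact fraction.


μ = E[X] = 19/9, a = 19.
Markov: P[X ≥ 19] ≤ μ/a = (19/9)/19 = 1/9.
Numerically: ≈ 0.11111.
(Since a = 19 > μ = 2.11111, the bound 1/9 is < 1 and informative.)

P[X ≥ 19] ≤ 1/9 ≈ 0.11111.


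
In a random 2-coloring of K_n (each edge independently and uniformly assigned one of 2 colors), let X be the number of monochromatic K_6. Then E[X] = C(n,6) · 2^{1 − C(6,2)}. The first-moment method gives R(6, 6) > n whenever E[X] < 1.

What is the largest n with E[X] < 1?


We need C(n, 6) · 2^{1 − 15} < 1, i.e. C(n, 6) < 2^{15 − 1} = 16384.
Check values of n near the boundary:
  n = 11: C(11, 6) = 462; 462 < 16384? YES
  n = 12: C(12, 6) = 924; 924 < 16384? YES
  n = 13: C(13, 6) = 1716; 1716 < 16384? YES
  n = 14: C(14, 6) = 3003; 3003 < 16384? YES
  n = 15: C(15, 6) = 5005; 5005 < 16384? YES
  n = 16: C(16, 6) = 8008; 8008 < 16384? YES
  n = 17: C(17, 6) = 12376; 12376 < 16384? YES
  n = 18: C(18, 6) = 18564; 18564 < 16384? NO
  n = 19: C(19, 6) = 27132; 27132 < 16384? NO
  n = 20: C(20, 6) = 38760; 38760 < 16384? NO
The largest n with C(n, 6) < 16384 is n = 17 (where E[X] = 1547/2048 ≈ 0.7554). Hence R(6, 6) > 17, i.e. R(6, 6) ≥ 18.

Largest n = 17; hence R(6, 6) > 17.


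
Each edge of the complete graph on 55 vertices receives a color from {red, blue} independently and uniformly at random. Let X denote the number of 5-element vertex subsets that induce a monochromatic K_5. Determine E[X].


Let X = Σ_S X_S over the C(55, 5) = 3478761 subsets S of size 5, where X_S = 1 if the K_5 on S is monochromatic.
For a fixed S, the K_5 on S has C(5, 2) = 10 edges. P[all 10 edges red] = (1/2)^10, and likewise for blue, so P[monochromatic] = 2·(1/2)^10 = 2^{1 − 10} = 1/512.
Summing: E[X] = C(55, 5) · 2^{1 − 10} = 3478761 · 1/512 = 3478761/512.
Numerically: E[X] ≈ 6794.455078.

E[X] = C(55,5)·2^(1−C(5,2)) = 3478761/512 ≈ 6794.455078.


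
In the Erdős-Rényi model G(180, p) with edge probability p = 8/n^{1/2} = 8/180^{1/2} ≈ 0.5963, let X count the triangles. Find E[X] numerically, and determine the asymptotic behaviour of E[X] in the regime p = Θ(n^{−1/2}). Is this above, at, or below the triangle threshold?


Number of potential triangles: C(180, 3) = 955860.
Each occurs with probability p³ ≈ (0.5963)³ ≈ 2.120124e-01.
By linearity: E[X] = C(180, 3)·p³ ≈ 955860 · 2.120124e-01 ≈ 202654.1451.
Since α = 1/2 < 1, p = c/n^{1/2} ≫ 1/n is above the triangle threshold p ~ 1/n. Asymptotically E[X] ~ (c³/6)·n^{3(1−α)} = (8³/6)·n^{1.5} → ∞; triangles are abundant w.h.p.

E[X] ≈ 202654.1451; in regime p = Θ(1/n^{1/2}) E[X] diverges (above the triangle threshold p ~ 1/n).


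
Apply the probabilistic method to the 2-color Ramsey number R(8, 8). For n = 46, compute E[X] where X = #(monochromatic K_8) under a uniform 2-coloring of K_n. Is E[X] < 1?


E[X] = C(46, 8) · 2^{1 − 28} = 260932815 · 2^{−27} = 260932815/134217728.
As a reduced fraction: E[X] = 260932815/134217728 ≈ 1.9441.
Is E[X] < 1? NO.
Since E[X] ≥ 1, the first-moment bound is inconclusive at n = 46; it does NOT by itself certify R(8, 8) > 46.

E[X] = 260932815/134217728 ≈ 1.9441; E[X] ≥ 1; first-moment method inconclusive here.


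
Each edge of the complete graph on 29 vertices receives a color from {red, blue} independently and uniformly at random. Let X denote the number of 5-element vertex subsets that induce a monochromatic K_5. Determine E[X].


Let X = Σ_S X_S over the C(29, 5) = 118755 subsets S of size 5, where X_S = 1 if the K_5 on S is monochromatic.
For a fixed S, the K_5 on S has C(5, 2) = 10 edges. P[all 10 edges red] = (1/2)^10, and likewise for blue, so P[monochromatic] = 2·(1/2)^10 = 2^{1 − 10} = 1/512.
Summing: E[X] = C(29, 5) · 2^{1 − 10} = 118755 · 1/512 = 118755/512.
Numerically: E[X] ≈ 231.9434.

E[X] = C(29,5)·2^(1−C(5,2)) = 118755/512 ≈ 231.9434.


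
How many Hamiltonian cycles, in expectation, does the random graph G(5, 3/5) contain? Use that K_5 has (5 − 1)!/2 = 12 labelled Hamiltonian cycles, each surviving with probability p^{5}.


K_5 has (5 − 1)!/2 = 12 labelled Hamiltonian cycles.
For each such Hamiltonian cycle H, let X_H = 1 if all 5 edges of H are present in G. Then P[X_H = 1] = p^{5} = (3/5)^{5} = 243/3125.
Summing the indicators: E[X] = Σ_H E[X_H] = 12 · p^{5} = 12 · 243/3125 = 2916/3125.
Numerically: E[X] ≈ 0.9331.

E[X] = 12 · (3/5)^{5} = 2916/3125 ≈ 0.9331.


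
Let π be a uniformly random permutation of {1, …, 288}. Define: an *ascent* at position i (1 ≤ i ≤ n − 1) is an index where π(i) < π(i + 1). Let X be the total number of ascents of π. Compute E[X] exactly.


Write X = Σ X_I over i = 1, …, 287, with X_I the indicator of one ascent.
There are 287 indicators.
For each fixed i, the pair (π(i), π(i+1)) is a uniformly random ordered pair of distinct values from {1, …, 288}; by symmetry P[π(i) < π(i+1)] = 1/2.
By linearity: E[X] = 287 · (1/2) = (288 − 1) · (1/2) = 287/2 ≈ 143.50000.

E[X] = 287/2 = 143.50000.


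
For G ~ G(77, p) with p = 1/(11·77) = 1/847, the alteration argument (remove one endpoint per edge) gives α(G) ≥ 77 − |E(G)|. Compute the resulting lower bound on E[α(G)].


E[|E(G)|] = C(77, 2)·p = 2926 · (1/847) = 38/11.
E[α(G)] ≥ n − E[|E(G)|] = 77 − 38/11 = 809/11.
Numerically: ≈ 73.54545.
(This is only a lower bound; the true E[α(G)] may be larger.)

E[α(G)] ≥ 809/11 ≈ 73.54545.


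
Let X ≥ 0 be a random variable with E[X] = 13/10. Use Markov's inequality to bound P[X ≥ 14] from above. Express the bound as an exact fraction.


μ = E[X] = 13/10, a = 14.
Markov: P[X ≥ 14] ≤ μ/a = (13/10)/14 = 13/140.
Numerically: ≈ 0.09286.
(Since a = 14 > μ = 1.30000, the bound 13/140 is < 1 and informative.)

P[X ≥ 14] ≤ 13/140 ≈ 0.09286.


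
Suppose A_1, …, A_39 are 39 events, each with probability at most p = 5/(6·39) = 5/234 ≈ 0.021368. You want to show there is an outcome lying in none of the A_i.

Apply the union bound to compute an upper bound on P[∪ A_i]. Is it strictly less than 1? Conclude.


Union bound: P[∪_{i=1}^{39} A_i] ≤ Σ_i P[A_i] ≤ 39·p = 39·(5/234) = 5/6.
Numerically: 5/6 ≈ 0.833333.
Is 5/6 < 1? YES.
Since P[∪ A_i] ≤ 5/6 < 1, the complement has P[∩ A_i^c] ≥ 1 − 5/6 = 1/6 > 0, so some outcome avoids every A_i.

39·p = 5/6 ≈ 0.833333; existence CERTIFIED by the union bound.


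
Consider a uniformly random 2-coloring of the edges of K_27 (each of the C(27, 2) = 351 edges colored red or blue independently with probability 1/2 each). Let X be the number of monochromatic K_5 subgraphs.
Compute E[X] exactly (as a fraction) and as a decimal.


Let X = Σ_S X_S over the C(27, 5) = 80730 subsets S of size 5, where X_S = 1 if the K_5 on S is monochromatic.
For a fixed S, the K_5 on S has C(5, 2) = 10 edges. P[all 10 edges red] = (1/2)^10, and likewise for blue, so P[monochromatic] = 2·(1/2)^10 = 2^{1 − 10} = 1/512.
By linearity of expectation: E[X] = C(27, 5) · 2^{1 − 10} = 80730 · 1/512 = 40365/256.
Numerically: E[X] ≈ 157.675781.

E[X] = C(27,5)·2^(1−C(5,2)) = 40365/256 ≈ 157.675781.


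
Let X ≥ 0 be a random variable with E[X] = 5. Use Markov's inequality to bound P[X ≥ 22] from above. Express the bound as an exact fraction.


μ = E[X] = 5, a = 22.
Markov: P[X ≥ 22] ≤ μ/a = (5)/22 = 5/22.
Numerically: ≈ 0.227273.
(Since a = 22 > μ = 5.000000, the bound 5/22 is < 1 and informative.)

P[X ≥ 22] ≤ 5/22 ≈ 0.227273.


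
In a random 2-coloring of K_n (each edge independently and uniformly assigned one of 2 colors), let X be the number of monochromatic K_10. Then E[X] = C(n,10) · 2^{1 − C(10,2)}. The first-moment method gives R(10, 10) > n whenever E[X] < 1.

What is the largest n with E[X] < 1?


We need C(n, 10) · 2^{1 − 45} < 1, i.e. C(n, 10) < 2^{45 − 1} = 17592186044416.
Check values of n near the boundary:
  n = 99: C(99, 10) = 15579278510796; 15579278510796 < 17592186044416? YES
  n = 100: C(100, 10) = 17310309456440; 17310309456440 < 17592186044416? YES
  n = 101: C(101, 10) = 19212541264840; 19212541264840 < 17592186044416? NO
  n = 102: C(102, 10) = 21300860967540; 21300860967540 < 17592186044416? NO
The largest n with C(n, 10) < 17592186044416 is n = 100 (where E[X] = 2163788682055/2199023255552 ≈ 0.983977). Hence R(10, 10) > 100, i.e. R(10, 10) ≥ 101.

Largest n = 100; hence R(10, 10) > 100.


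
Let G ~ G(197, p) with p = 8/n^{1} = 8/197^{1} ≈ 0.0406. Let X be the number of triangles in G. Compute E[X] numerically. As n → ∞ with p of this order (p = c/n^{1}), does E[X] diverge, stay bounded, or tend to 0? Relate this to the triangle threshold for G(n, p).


Number of potential triangles: C(197, 3) = 1254890.
Each occurs with probability p³ ≈ (0.0406)³ ≈ 6.69686e-05.
By linearity: E[X] = C(197, 3)·p³ ≈ 1254890 · 6.69686e-05 ≈ 84.038.
Here α = 1, so p = 8/n is exactly at the triangle threshold p ~ 1/n. Asymptotically E[X] → c³/6 = 8³/6 = 256/3 ≈ 85.333, a bounded constant. In this regime the triangle count is asymptotically Poisson(c³/6).

E[X] ≈ 84.038; in regime p = Θ(1/n^{1}) E[X] stays bounded (at the triangle threshold p ~ 1/n).


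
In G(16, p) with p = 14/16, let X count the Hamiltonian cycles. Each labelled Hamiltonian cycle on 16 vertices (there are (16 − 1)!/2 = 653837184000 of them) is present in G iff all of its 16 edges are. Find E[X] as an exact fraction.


K_16 has (16 − 1)!/2 = 653837184000 labelled Hamiltonian cycles.
For each such Hamiltonian cycle H, let X_H = 1 if all 16 edges of H are present in G. Then P[X_H = 1] = p^{16} = (7/8)^{16} = 33232930569601/281474976710656.
By linearity: E[X] = Σ_H E[X_H] = 653837184000 · p^{16} = 653837184000 · 33232930569601/281474976710656 = 21219654042671322112875/274877906944.
Numerically: E[X] ≈ 7.72e+10.

E[X] = 653837184000 · (7/8)^{16} = 21219654042671322112875/274877906944 ≈ 7.72e+10.


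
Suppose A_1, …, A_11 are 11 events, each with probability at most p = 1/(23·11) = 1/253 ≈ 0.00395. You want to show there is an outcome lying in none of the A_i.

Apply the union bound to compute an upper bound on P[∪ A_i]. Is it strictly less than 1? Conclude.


Union bound: P[∪_{i=1}^{11} A_i] ≤ Σ_i P[A_i] ≤ 11·p = 11·(1/253) = 1/23.
Numerically: 1/23 ≈ 0.04348.
Is 1/23 < 1? YES.
Since P[∪ A_i] ≤ 1/23 < 1, the complement has P[∩ A_i^c] ≥ 1 − 1/23 = 22/23 > 0, so some outcome avoids every A_i.

11·p = 1/23 ≈ 0.04348; existence CERTIFIED by the union bound.


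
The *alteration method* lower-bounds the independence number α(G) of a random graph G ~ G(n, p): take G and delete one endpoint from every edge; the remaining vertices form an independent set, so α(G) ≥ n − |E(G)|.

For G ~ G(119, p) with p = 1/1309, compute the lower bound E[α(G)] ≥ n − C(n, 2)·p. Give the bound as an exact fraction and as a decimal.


E[|E(G)|] = C(119, 2)·p = 7021 · (1/1309) = 59/11.
E[α(G)] ≥ n − E[|E(G)|] = 119 − 59/11 = 1250/11.
Numerically: ≈ 113.63636.
(This is only a lower bound; the true E[α(G)] may be larger.)

E[α(G)] ≥ 1250/11 ≈ 113.63636.


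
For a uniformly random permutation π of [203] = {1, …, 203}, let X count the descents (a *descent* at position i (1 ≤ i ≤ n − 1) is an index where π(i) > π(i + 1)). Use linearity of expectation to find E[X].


Write X = Σ X_I over i = 1, …, 202, with X_I the indicator of one descent.
There are 202 indicators.
For each fixed i, the pair (π(i), π(i+1)) is a uniformly random ordered pair of distinct values from {1, …, 203}; by symmetry P[π(i) > π(i+1)] = 1/2.
By linearity: E[X] = 202 · (1/2) = (203 − 1) · (1/2) = 101 ≈ 101.000.

E[X] = 101 = 101.000.


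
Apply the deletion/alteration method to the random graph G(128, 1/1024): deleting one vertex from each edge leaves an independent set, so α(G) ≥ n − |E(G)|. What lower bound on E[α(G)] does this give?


E[|E(G)|] = C(128, 2)·p = 8128 · (1/1024) = 127/16.
E[α(G)] ≥ n − E[|E(G)|] = 128 − 127/16 = 1921/16.
Numerically: ≈ 120.0625.
(This is only a lower bound; the true E[α(G)] may be larger.)

E[α(G)] ≥ 1921/16 ≈ 120.0625.


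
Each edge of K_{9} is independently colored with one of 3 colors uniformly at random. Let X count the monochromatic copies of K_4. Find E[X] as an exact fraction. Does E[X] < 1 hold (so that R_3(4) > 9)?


E[X] = C(9, 4) · 3^{1 − 6} = 126 · 3^{−5} = 126/243.
As a reduced fraction: E[X] = 14/27 ≈ 0.519.
Is E[X] < 1? YES.
Since E[X] < 1, there exists a 3-coloring of K_{9} with no monochromatic K_4; hence R_3(4) > 9.

E[X] = 14/27 ≈ 0.519; E[X] < 1, so R_3(4) > 9.


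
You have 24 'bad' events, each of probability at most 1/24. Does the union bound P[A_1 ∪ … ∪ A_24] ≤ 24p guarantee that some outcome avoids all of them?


Union bound: P[∪_{i=1}^{24} A_i] ≤ Σ_i P[A_i] ≤ 24·p = 24·(1/24) = 1.
Numerically: 1 ≈ 1.000.
Is 1 < 1? NO.
Since the bound 1 is ≥ 1, the union bound is uninformative here; it does NOT by itself certify existence.

24·p = 1 ≈ 1.000; existence NOT certified by the union bound.


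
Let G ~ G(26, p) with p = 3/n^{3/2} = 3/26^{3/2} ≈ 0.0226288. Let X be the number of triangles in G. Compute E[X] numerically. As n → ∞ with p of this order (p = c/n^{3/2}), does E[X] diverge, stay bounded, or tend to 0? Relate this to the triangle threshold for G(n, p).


Number of potential triangles: C(26, 3) = 2600.
Each occurs with probability p³ ≈ (0.0226288)³ ≈ 1.15873386e-05.
By linearity: E[X] = C(26, 3)·p³ ≈ 2600 · 1.15873386e-05 ≈ 0.030127.
Since α = 3/2 > 1, p = c/n^{3/2} = o(1/n) is below the triangle threshold p ~ 1/n. Asymptotically E[X] ~ (c³/6)·n^{3(1−α)} = (3³/6)·n^{-1.5} → 0, so by Markov's inequality G has no triangles w.h.p.

E[X] ≈ 0.030127; in regime p = Θ(1/n^{3/2}) E[X] tends to 0 (below the triangle threshold p ~ 1/n).


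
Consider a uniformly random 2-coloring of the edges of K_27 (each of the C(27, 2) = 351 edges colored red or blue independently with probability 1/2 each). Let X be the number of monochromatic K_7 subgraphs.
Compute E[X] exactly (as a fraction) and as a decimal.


Let X = Σ_S X_S over the C(27, 7) = 888030 subsets S of size 7, where X_S = 1 if the K_7 on S is monochromatic.
For a fixed S, the K_7 on S has C(7, 2) = 21 edges. P[all 21 edges red] = (1/2)^21, and likewise for blue, so P[monochromatic] = 2·(1/2)^21 = 2^{1 − 21} = 1/1048576.
By linearity of expectation: E[X] = C(27, 7) · 2^{1 − 21} = 888030 · 1/1048576 = 444015/524288.
Numerically: E[X] ≈ 0.847.

E[X] = C(27,7)·2^(1−C(7,2)) = 444015/524288 ≈ 0.847.


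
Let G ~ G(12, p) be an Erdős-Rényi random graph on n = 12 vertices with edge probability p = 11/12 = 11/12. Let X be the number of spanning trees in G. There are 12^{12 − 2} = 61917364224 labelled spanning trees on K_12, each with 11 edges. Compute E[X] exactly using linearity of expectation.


K_12 has 12^{12 − 2} = 61917364224 labelled spanning trees.
For each such spanning tree H, let X_H = 1 if all 11 edges of H are present in G. Then P[X_H = 1] = p^{11} = (11/12)^{11} = 285311670611/743008370688.
By linearity of expectation: E[X] = Σ_H E[X_H] = 61917364224 · p^{11} = 61917364224 · 285311670611/743008370688 = 285311670611/12.
Numerically: E[X] ≈ 2.3776e+10.

E[X] = 61917364224 · (11/12)^{11} = 285311670611/12 ≈ 2.3776e+10.


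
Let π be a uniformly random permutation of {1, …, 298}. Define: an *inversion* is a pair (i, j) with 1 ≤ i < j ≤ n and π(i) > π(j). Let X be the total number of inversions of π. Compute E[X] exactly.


Write X = Σ X_I over the C(298, 2) = 44253 pairs i < j, with X_I the indicator of one inversion.
There are 44253 indicators.
For each fixed pair i < j, the values π(i) and π(j) are two distinct elements of {1, …, 298} in uniformly random order; by symmetry P[π(i) > π(j)] = 1/2.
By linearity: E[X] = 44253 · (1/2) = C(298, 2) · (1/2) = 44253/2 = 44253/2 ≈ 22126.500000.

E[X] = 44253/2 = 22126.500000.


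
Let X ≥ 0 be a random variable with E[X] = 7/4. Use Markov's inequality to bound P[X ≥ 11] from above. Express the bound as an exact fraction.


μ = E[X] = 7/4, a = 11.
Markov: P[X ≥ 11] ≤ μ/a = (7/4)/11 = 7/44.
Numerically: ≈ 0.15909.
(Since a = 11 > μ = 1.75000, the bound 7/44 is < 1 and informative.)

P[X ≥ 11] ≤ 7/44 ≈ 0.15909.


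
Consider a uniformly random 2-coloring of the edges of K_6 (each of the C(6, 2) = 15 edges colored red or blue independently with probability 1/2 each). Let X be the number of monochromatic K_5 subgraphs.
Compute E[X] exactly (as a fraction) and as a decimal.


Let X = Σ_S X_S over the C(6, 5) = 6 subsets S of size 5, where X_S = 1 if the K_5 on S is monochromatic.
For a fixed S, the K_5 on S has C(5, 2) = 10 edges. P[all 10 edges red] = (1/2)^10, and likewise for blue, so P[monochromatic] = 2·(1/2)^10 = 2^{1 − 10} = 1/512.
Summing: E[X] = C(6, 5) · 2^{1 − 10} = 6 · 1/512 = 3/256.
Numerically: E[X] ≈ 0.01172.

E[X] = C(6,5)·2^(1−C(5,2)) = 3/256 ≈ 0.01172.


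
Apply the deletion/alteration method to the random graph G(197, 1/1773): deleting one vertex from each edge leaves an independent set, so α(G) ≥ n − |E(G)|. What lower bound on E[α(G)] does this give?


E[|E(G)|] = C(197, 2)·p = 19306 · (1/1773) = 98/9.
E[α(G)] ≥ n − E[|E(G)|] = 197 − 98/9 = 1675/9.
Numerically: ≈ 186.1111.
(This is only a lower bound; the true E[α(G)] may be larger.)

E[α(G)] ≥ 1675/9 ≈ 186.1111.


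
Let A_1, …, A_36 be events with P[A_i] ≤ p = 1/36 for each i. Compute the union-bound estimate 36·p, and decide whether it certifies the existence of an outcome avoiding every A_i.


Union bound: P[∪_{i=1}^{36} A_i] ≤ Σ_i P[A_i] ≤ 36·p = 36·(1/36) = 1.
Numerically: 1 ≈ 1.000000.
Is 1 < 1? NO.
Since the bound 1 is ≥ 1, the union bound is uninformative here; it does NOT by itself certify existence.

36·p = 1 ≈ 1.000000; existence NOT certified by the union bound.


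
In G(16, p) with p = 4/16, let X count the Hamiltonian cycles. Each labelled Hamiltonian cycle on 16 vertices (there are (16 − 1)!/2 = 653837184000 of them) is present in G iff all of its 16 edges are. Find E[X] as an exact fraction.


K_16 has (16 − 1)!/2 = 653837184000 labelled Hamiltonian cycles.
For each such Hamiltonian cycle H, let X_H = 1 if all 16 edges of H are present in G. Then P[X_H = 1] = p^{16} = (1/4)^{16} = 1/4294967296.
By linearity: E[X] = Σ_H E[X_H] = 653837184000 · p^{16} = 653837184000 · 1/4294967296 = 638512875/4194304.
Numerically: E[X] ≈ 152.233.

E[X] = 653837184000 · (1/4)^{16} = 638512875/4194304 ≈ 152.233.


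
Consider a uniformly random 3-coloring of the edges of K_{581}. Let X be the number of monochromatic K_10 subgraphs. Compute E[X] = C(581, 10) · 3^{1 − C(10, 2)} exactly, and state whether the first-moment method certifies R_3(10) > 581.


E[X] = C(581, 10) · 3^{1 − 45} = 1117316416086113363120 · 3^{−44} = 1117316416086113363120/984770902183611232881.
As a reduced fraction: E[X] = 1117316416086113363120/984770902183611232881 ≈ 1.134595.
Is E[X] < 1? NO.
Since E[X] ≥ 1, the first-moment bound is inconclusive at n = 581; it does NOT by itself certify R_3(10) > 581.

E[X] = 1117316416086113363120/984770902183611232881 ≈ 1.134595; E[X] ≥ 1; first-moment method inconclusive here.


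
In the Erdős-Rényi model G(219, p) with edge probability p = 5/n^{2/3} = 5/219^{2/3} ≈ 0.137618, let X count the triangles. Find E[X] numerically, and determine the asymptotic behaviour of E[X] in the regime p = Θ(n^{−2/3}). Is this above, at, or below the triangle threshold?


Number of potential triangles: C(219, 3) = 1726669.
Each occurs with probability p³ ≈ (0.137618)³ ≈ 2.60628427e-03.
By linearity: E[X] = C(219, 3)·p³ ≈ 1726669 · 2.60628427e-03 ≈ 4500.190259.
Since α = 2/3 < 1, p = c/n^{2/3} ≫ 1/n is above the triangle threshold p ~ 1/n. Asymptotically E[X] ~ (c³/6)·n^{3(1−α)} = (5³/6)·n^{1} → ∞; triangles are abundant w.h.p.

E[X] ≈ 4500.190259; in regime p = Θ(1/n^{2/3}) E[X] diverges (above the triangle threshold p ~ 1/n).


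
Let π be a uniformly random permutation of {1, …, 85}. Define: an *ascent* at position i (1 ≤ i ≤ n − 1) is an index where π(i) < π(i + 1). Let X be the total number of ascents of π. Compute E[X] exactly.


Write X = Σ X_I over i = 1, …, 84, with X_I the indicator of one ascent.
There are 84 indicators.
For each fixed i, the pair (π(i), π(i+1)) is a uniformly random ordered pair of distinct values from {1, …, 85}; by symmetry P[π(i) < π(i+1)] = 1/2.
By linearity: E[X] = 84 · (1/2) = (85 − 1) · (1/2) = 42 ≈ 42.000.

E[X] = 42 = 42.000.


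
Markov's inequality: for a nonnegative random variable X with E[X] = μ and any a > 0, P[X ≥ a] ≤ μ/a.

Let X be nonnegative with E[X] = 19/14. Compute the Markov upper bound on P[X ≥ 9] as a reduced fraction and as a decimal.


μ = E[X] = 19/14, a = 9.
Markov: P[X ≥ 9] ≤ μ/a = (19/14)/9 = 19/126.
Numerically: ≈ 0.15079.
(Since a = 9 > μ = 1.35714, the bound 19/126 is < 1 and informative.)

P[X ≥ 9] ≤ 19/126 ≈ 0.15079.


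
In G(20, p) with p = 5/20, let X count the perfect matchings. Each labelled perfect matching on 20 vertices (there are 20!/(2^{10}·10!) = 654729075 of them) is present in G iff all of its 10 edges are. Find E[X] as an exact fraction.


K_20 has 20!/(2^{10}·10!) = 654729075 labelled perfect matchings.
For each such perfect matching H, let X_H = 1 if all 10 edges of H are present in G. Then P[X_H = 1] = p^{10} = (1/4)^{10} = 1/1048576.
By linearity of expectation: E[X] = Σ_H E[X_H] = 654729075 · p^{10} = 654729075 · 1/1048576 = 654729075/1048576.
Numerically: E[X] ≈ 624.

E[X] = 654729075 · (1/4)^{10} = 654729075/1048576 ≈ 624.


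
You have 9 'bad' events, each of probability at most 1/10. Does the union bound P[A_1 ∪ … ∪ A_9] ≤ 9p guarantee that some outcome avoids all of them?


Union bound: P[∪_{i=1}^{9} A_i] ≤ Σ_i P[A_i] ≤ 9·p = 9·(1/10) = 9/10.
Numerically: 9/10 ≈ 0.9000000.
Is 9/10 < 1? YES.
Since P[∪ A_i] ≤ 9/10 < 1, the complement has P[∩ A_i^c] ≥ 1 − 9/10 = 1/10 > 0, so some outcome avoids every A_i.

9·p = 9/10 ≈ 0.9000000; existence CERTIFIED by the union bound.
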